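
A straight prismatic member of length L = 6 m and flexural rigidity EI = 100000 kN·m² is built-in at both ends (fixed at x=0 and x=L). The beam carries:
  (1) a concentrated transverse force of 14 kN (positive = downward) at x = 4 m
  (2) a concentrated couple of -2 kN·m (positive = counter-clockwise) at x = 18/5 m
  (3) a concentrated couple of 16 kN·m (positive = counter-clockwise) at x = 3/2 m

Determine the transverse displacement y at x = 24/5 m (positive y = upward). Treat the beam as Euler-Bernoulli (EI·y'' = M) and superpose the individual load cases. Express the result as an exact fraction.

Load 1 — point force P=14 kN at a=4 m (b=L-a=2):
  y_1 = -Pa²(L-x)²(3bL-(3b+a)(L-x))/(6L³EI)  [x>a] = -14·4²·(6-(24/5))²·(3·2·6-(3·2+4)·(6-(24/5)))/(6·6³·100000) = -14/234375 m
Load 2 — applied couple M₀=-2 kN·m at a=18/5 m (b=L-a=12/5):
  y_2 = (R_Ax³/6 - M_Ax²/2 - M₀(x-a)²/2)/EI  [x>a] with R_A=-12/25, M_A=-16/25 = ((-12/25)·(24/5)³/6 - (-16/25)·(24/5)²/2 - (-2)·((24/5)-(18/5))²/2)/100000 = -27/78125000 m
Load 3 — applied couple M₀=16 kN·m at a=3/2 m (b=L-a=9/2):
  y_3 = (R_Ax³/6 - M_Ax²/2 - M₀(x-a)²/2)/EI  [x>a] with R_A=3, M_A=-3 = (3·(24/5)³/6 - (-3)·(24/5)²/2 - 16·((24/5)-(3/2))²/2)/100000 = 171/6250000 m
Superposition: y = Σ y_i = -15337/468750000 m ≈ -0.000033 m

y(24/5) = -15337/468750000 m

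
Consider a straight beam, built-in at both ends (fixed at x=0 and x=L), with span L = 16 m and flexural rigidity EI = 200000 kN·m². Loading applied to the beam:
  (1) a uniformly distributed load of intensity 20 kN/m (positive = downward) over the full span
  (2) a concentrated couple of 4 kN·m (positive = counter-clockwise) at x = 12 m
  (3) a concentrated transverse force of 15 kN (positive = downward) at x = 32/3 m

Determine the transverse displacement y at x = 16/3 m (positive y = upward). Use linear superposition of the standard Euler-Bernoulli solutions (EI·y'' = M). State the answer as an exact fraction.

y(16/3) = -65203/4556250 m

Load 1 — uniform load w=20 kN/m over full span:
  y_1 = -wx²(L-x)²/(24EI) = -20·(16/3)²·(16-(16/3))²/(24·200000) = -2048/151875 m
Load 2 — applied couple M₀=4 kN·m at a=12 m (b=L-a=4):
  y_2 = (R_Ax³/6 - M_Ax²/2)/EI  [x≤a] with R_A=9/32, M_A=5/4 = ((9/32)·(16/3)³/6 - (5/4)·(16/3)²/2)/200000 = -1/18750 m
Load 3 — point force P=15 kN at a=32/3 m (b=L-a=16/3):
  y_3 = -Pb²x²(3aL-(3a+b)x)/(6L³EI)  [x≤a] = -15·(16/3)²·(16/3)²·(3·(32/3)·16-(3·(32/3)+(16/3))·(16/3))/(6·16³·200000) = -352/455625 m
Superposition: y = Σ y_i = -65203/4556250 m ≈ -0.014311 m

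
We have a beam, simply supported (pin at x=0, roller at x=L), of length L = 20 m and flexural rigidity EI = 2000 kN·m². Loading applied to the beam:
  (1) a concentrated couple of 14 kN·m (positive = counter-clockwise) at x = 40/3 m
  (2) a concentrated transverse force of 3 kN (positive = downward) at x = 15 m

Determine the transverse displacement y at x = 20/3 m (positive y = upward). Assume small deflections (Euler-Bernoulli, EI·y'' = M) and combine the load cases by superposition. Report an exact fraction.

y(20/3) = -581/2592 m

Load 1 — applied couple M₀=14 kN·m at a=40/3 m (b=L-a=20/3):
  y_1 = (M₀x³/(6L)+C₁x)/EI  [x≤a] with C₁=M₀(3b²-L²)/(6L)=-280/9 = (14·(20/3)³/(6·20)+(-280/9)·(20/3))/2000 = -7/81 m
Load 2 — point force P=3 kN at a=15 m (b=L-a=5):
  y_2 = -Pbx(L²-b²-x²)/(6LEI)  [x≤a] = -3·5·(20/3)·(20²-5²-(20/3)²)/(6·20·2000) = -119/864 m
Superposition: y = Σ y_i = -581/2592 m ≈ -0.224151 m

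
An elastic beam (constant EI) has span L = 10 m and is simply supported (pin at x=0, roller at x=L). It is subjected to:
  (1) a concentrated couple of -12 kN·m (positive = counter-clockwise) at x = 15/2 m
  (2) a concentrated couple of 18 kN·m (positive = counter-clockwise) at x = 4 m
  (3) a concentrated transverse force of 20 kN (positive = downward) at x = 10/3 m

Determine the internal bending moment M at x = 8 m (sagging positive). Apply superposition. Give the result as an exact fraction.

M(8) = 182/15 kN·m

Load 1 — applied couple M₀=-12 kN·m at a=15/2 m (b=L-a=5/2):
  M_1 = M₀x/L - M₀  [x>a] = (-12)·8/10 - (-12) = 12/5 kN·m
Load 2 — applied couple M₀=18 kN·m at a=4 m (b=L-a=6):
  M_2 = M₀x/L - M₀  [x>a] = 18·8/10 - 18 = -18/5 kN·m
Load 3 — point force P=20 kN at a=10/3 m (b=L-a=20/3):
  M_3 = Pa(L-x)/L  [x>a] = 20·(10/3)·(10-8)/10 = 40/3 kN·m
Superposition: M = Σ M_i = 182/15 kN·m ≈ 12.133333 kN·m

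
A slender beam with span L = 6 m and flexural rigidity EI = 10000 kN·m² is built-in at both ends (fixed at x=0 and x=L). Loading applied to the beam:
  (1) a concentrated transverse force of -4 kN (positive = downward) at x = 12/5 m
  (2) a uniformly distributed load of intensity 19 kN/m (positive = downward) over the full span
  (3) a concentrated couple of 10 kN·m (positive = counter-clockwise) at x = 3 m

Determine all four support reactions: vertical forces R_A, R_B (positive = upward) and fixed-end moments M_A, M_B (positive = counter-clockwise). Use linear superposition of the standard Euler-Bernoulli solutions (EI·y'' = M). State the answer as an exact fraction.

R_A = 14227/250 kN, M_A = 14011/250 kN·m, R_B = 13273/250 kN, M_B = -13049/250 kN·m

Load 1 — point force P=-4 kN at a=12/5 m (b=L-a=18/5):
  R_A = Pb²(3a+b)/L³ = (-4)·(18/5)²·(3·(12/5)+(18/5))/6³ = -324/125 kN
  M_A = Pab²/L² = (-4)·(12/5)·(18/5)²/6² = -432/125 kN·m
  R_B = Pa²(a+3b)/L³ = (-4)·(12/5)²·((12/5)+3·(18/5))/6³ = -176/125 kN
  M_B = -Pa²b/L² = -(-4)·(12/5)²·(18/5)/6² = 288/125 kN·m
Load 2 — uniform load w=19 kN/m over full span:
  R_A = wL/2 = 19·6/2 = 57 kN
  M_A = wL²/12 = 19·6²/12 = 57 kN·m
  R_B = wL/2 = 19·6/2 = 57 kN
  M_B = -wL²/12 = -19·6²/12 = -57 kN·m
Load 3 — applied couple M₀=10 kN·m at a=3 m (b=L-a=3):
  R_A = 6M₀ab/L³ = 6·10·3·3/6³ = 5/2 kN
  M_A = M₀b(2a-b)/L² = 10·3·(2·3-3)/6² = 5/2 kN·m
  R_B = -6M₀ab/L³ = -6·10·3·3/6³ = -5/2 kN
  M_B = M₀a(2b-a)/L² = 10·3·(2·3-3)/6² = 5/2 kN·m
Superposition: R_A = 14227/250 kN, M_A = 14011/250 kN·m, R_B = 13273/250 kN, M_B = -13049/250 kN·m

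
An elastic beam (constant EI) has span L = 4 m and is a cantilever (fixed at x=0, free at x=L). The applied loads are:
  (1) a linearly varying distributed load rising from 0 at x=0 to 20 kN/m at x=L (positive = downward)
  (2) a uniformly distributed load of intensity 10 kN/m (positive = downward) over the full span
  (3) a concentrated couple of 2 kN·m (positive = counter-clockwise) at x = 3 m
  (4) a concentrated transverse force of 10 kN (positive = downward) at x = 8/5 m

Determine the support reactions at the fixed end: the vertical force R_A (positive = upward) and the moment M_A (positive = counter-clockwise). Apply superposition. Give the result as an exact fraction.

Load 1 — triangular load w₀=20 kN/m (0→w₀ over full span):
  R_A = w₀L/2 = 20·4/2 = 40 kN
  M_A = w₀L²/3 = 20·4²/3 = 320/3 kN·m
Load 2 — uniform load w=10 kN/m over full span:
  R_A = wL = 10·4 = 40 kN
  M_A = wL²/2 = 10·4²/2 = 80 kN·m
Load 3 — applied couple M₀=2 kN·m at a=3 m (b=L-a=1):
  R_A = 0 kN
  M_A = -M₀ = -2 kN·m
Load 4 — point force P=10 kN at a=8/5 m (b=L-a=12/5):
  R_A = P = 10 kN
  M_A = Pa = 10·(8/5) = 16 kN·m
Superposition: R_A = 90 kN, M_A = 602/3 kN·m

R_A = 90 kN, M_A = 602/3 kN·m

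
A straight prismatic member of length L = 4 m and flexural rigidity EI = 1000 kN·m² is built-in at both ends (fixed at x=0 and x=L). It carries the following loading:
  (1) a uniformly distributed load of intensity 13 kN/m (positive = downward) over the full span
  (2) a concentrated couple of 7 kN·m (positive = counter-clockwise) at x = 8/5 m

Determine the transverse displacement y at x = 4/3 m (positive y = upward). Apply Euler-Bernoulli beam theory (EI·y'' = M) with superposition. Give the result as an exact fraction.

Load 1 — uniform load w=13 kN/m over full span:
  y_1 = -wx²(L-x)²/(24EI) = -13·(4/3)²·(4-(4/3))²/(24·1000) = -208/30375 m
Load 2 — applied couple M₀=7 kN·m at a=8/5 m (b=L-a=12/5):
  y_2 = (R_Ax³/6 - M_Ax²/2)/EI  [x≤a] with R_A=63/25, M_A=21/25 = ((63/25)·(4/3)³/6 - (21/25)·(4/3)²/2)/1000 = 7/28125 m
Superposition: y = Σ y_i = -5011/759375 m ≈ -0.006599 m

y(4/3) = -5011/759375 m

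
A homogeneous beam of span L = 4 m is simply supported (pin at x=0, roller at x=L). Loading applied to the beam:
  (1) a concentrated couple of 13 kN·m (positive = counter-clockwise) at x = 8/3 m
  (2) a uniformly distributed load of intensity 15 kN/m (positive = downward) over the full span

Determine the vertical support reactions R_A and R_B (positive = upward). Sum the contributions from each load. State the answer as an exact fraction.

Load 1 — applied couple M₀=13 kN·m at a=8/3 m (b=L-a=4/3):
  R_A = M₀/L = 13/4 kN
  R_B = -M₀/L = -13/4 kN
Load 2 — uniform load w=15 kN/m over full span:
  R_A = wL/2 = 15·4/2 = 30 kN
  R_B = wL/2 = 15·4/2 = 30 kN
Superposition: R_A = 133/4 kN, R_B = 107/4 kN

R_A = 133/4 kN, R_B = 107/4 kN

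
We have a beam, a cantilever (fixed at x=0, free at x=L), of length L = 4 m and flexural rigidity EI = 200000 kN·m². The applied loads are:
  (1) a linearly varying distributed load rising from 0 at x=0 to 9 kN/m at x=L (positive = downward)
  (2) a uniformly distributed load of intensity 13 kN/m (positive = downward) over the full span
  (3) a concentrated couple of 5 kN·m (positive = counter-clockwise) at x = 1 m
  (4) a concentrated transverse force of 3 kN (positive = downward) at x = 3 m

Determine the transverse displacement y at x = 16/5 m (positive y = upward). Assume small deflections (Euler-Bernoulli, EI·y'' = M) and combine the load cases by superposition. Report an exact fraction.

y(16/5) = -22276687/9375000000 m

Load 1 — triangular load w₀=9 kN/m (0→w₀ over full span):
  y_1 = (w₀Lx³/12-w₀L²x²/6-w₀x⁵/(120L))/EI = (9·4·(16/5)³/12-9·4²·(16/5)²/6-9·(16/5)⁵/(120·4))/200000 = -37536/48828125 m
Load 2 — uniform load w=13 kN/m over full span:
  y_2 = -wx²(x²-4Lx+6L²)/(24EI) = -13·(16/5)²·((16/5)²-4·4·(16/5)+6·4²)/(24·200000) = -8944/5859375 m
Load 3 — applied couple M₀=5 kN·m at a=1 m (b=L-a=3):
  y_3 = M₀a(2x-a)/(2EI)  [x>a] = 5·1·(2·(16/5)-1)/(2·200000) = 27/400000 m
Load 4 — point force P=3 kN at a=3 m (b=L-a=1):
  y_4 = -Pa²(3x-a)/(6EI)  [x>a] = -3·3²·(3·(16/5)-3)/(6·200000) = -297/2000000 m
Superposition: y = Σ y_i = -22276687/9375000000 m ≈ -0.002376 m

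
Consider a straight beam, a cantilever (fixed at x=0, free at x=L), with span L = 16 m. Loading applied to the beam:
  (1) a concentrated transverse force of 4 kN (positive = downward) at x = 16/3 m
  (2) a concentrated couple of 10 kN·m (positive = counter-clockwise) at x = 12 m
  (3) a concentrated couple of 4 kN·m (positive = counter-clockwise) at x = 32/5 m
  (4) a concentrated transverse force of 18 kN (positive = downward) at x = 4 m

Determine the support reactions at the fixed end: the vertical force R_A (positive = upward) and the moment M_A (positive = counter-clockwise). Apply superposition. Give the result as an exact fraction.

R_A = 22 kN, M_A = 238/3 kN·m

Load 1 — point force P=4 kN at a=16/3 m (b=L-a=32/3):
  R_A = P = 4 kN
  M_A = Pa = 4·(16/3) = 64/3 kN·m
Load 2 — applied couple M₀=10 kN·m at a=12 m (b=L-a=4):
  R_A = 0 kN
  M_A = -M₀ = -10 kN·m
Load 3 — applied couple M₀=4 kN·m at a=32/5 m (b=L-a=48/5):
  R_A = 0 kN
  M_A = -M₀ = -4 kN·m
Load 4 — point force P=18 kN at a=4 m (b=L-a=12):
  R_A = P = 18 kN
  M_A = Pa = 18·4 = 72 kN·m
Superposition: R_A = 22 kN, M_A = 238/3 kN·m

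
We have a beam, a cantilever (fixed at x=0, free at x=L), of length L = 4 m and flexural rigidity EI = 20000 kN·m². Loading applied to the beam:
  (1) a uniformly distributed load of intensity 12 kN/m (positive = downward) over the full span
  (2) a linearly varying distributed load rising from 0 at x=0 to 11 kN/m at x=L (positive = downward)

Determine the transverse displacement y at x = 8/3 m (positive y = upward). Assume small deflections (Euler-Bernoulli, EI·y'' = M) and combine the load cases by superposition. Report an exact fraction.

Load 1 — uniform load w=12 kN/m over full span:
  y_1 = -wx²(x²-4Lx+6L²)/(24EI) = -12·(8/3)²·((8/3)²-4·4·(8/3)+6·4²)/(24·20000) = -544/50625 m
Load 2 — triangular load w₀=11 kN/m (0→w₀ over full span):
  y_2 = (w₀Lx³/12-w₀L²x²/6-w₀x⁵/(120L))/EI = (11·4·(8/3)³/12-11·4²·(8/3)²/6-11·(8/3)⁵/(120·4))/20000 = -16192/2278125 m
Superposition: y = Σ y_i = -40672/2278125 m ≈ -0.017853 m

y(8/3) = -40672/2278125 m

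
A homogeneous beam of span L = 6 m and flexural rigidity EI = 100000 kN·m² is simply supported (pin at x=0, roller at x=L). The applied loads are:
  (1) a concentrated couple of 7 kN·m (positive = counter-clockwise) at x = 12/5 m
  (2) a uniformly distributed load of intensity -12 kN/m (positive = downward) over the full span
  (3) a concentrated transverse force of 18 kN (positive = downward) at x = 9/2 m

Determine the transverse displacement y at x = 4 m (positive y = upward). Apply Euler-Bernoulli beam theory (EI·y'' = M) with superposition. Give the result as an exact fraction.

Load 1 — applied couple M₀=7 kN·m at a=12/5 m (b=L-a=18/5):
  y_1 = (M₀x³/(6L)-M₀(x-a)²/2+C₁x)/EI  [x>a] with C₁=M₀(3b²-L²)/(6L)=14/25 = (7·4³/(6·6)-7·(4-(12/5))²/2+(14/25)·4)/100000 = 161/2812500 m
Load 2 — uniform load w=-12 kN/m over full span:
  y_2 = -wx(L³-2Lx²+x³)/(24EI) = -(-12)·4·(6³-2·6·4²+4³)/(24·100000) = 11/6250 m
Load 3 — point force P=18 kN at a=9/2 m (b=L-a=3/2):
  y_3 = -Pbx(L²-b²-x²)/(6LEI)  [x≤a] = -18·(3/2)·4·(6²-(3/2)²-4²)/(6·6·100000) = -213/400000 m
Superposition: y = Σ y_i = 115627/90000000 m ≈ 0.001285 m

y(4) = 115627/90000000 m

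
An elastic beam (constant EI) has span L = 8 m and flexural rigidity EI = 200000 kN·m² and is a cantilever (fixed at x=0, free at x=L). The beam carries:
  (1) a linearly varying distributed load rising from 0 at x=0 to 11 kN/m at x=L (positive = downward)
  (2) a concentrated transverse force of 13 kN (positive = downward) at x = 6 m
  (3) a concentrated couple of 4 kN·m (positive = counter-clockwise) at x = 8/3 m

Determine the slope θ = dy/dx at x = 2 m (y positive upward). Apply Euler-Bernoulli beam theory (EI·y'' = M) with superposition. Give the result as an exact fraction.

Load 1 — triangular load w₀=11 kN/m (0→w₀ over full span):
  θ_1 = (w₀Lx²/4-w₀L²x/3-w₀x⁴/(24L))/EI = (11·8·2²/4-11·8²·2/3-11·2⁴/(24·8))/200000 = -1529/800000 rad
Load 2 — point force P=13 kN at a=6 m (b=L-a=2):
  θ_2 = -Px(2a-x)/(2EI)  [x≤a] = -13·2·(2·6-2)/(2·200000) = -13/20000 rad
Load 3 — applied couple M₀=4 kN·m at a=8/3 m (b=L-a=16/3):
  θ_3 = M₀x/EI  [x≤a] = 4·2/200000 = 1/25000 rad
Superposition: θ = Σ θ_i = -2017/800000 rad ≈ -0.002521 rad

θ(2) = -2017/800000 rad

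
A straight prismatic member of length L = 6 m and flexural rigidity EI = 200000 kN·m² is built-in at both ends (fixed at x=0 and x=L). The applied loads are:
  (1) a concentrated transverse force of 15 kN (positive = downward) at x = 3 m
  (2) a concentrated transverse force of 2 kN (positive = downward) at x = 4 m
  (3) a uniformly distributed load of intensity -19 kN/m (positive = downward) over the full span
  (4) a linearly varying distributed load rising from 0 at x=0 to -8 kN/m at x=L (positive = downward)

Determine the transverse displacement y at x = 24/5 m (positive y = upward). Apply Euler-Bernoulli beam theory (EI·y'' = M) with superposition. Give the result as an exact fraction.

Load 1 — point force P=15 kN at a=3 m (b=L-a=3):
  y_1 = -Pa²(L-x)²(3bL-(3b+a)(L-x))/(6L³EI)  [x>a] = -15·3²·(6-(24/5))²·(3·3·6-(3·3+3)·(6-(24/5)))/(6·6³·200000) = -297/10000000 m
Load 2 — point force P=2 kN at a=4 m (b=L-a=2):
  y_2 = -Pa²(L-x)²(3bL-(3b+a)(L-x))/(6L³EI)  [x>a] = -2·4²·(6-(24/5))²·(3·2·6-(3·2+4)·(6-(24/5)))/(6·6³·200000) = -1/234375 m
Load 3 — uniform load w=-19 kN/m over full span:
  y_3 = -wx²(L-x)²/(24EI) = -(-19)·(24/5)²·(6-(24/5))²/(24·200000) = 513/3906250 m
Load 4 — triangular load w₀=-8 kN/m (0→w₀ over full span):
  y_4 = -w₀x²(L-x)²(x+2L)/(120LEI) = -(-8)·(24/5)²·(6-(24/5))²·((24/5)+2·6)/(120·6·200000) = 1512/48828125 m
Superposition: y = Σ y_i = 2406133/18750000000 m ≈ 0.000128 m

y(24/5) = 2406133/18750000000 m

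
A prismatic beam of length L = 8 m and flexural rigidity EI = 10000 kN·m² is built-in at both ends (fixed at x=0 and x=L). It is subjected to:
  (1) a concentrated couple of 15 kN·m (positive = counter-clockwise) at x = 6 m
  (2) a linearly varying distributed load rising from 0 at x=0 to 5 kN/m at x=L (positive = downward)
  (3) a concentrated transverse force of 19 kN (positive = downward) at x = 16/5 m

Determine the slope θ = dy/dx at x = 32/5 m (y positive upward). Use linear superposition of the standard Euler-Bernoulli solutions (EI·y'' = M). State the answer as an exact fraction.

Load 1 — applied couple M₀=15 kN·m at a=6 m (b=L-a=2):
  θ_1 = (R_Ax²/2 - M_Ax - M₀(x-a))/EI  [x>a] with R_A=135/64, M_A=75/16 = ((135/64)·(32/5)²/2 - (75/16)·(32/5) - 15·((32/5)-6))/10000 = 9/12500 rad
Load 2 — triangular load w₀=5 kN/m (0→w₀ over full span):
  θ_2 = -w₀(2x(L-x)(L-2x)(x+2L)+x²(L-x)²)/(120LEI) = -5·(2·(32/5)·(8-(32/5))·(8-2·(32/5))·((32/5)+2·8)+(32/5)²·(8-(32/5))²)/(120·8·10000) = 256/234375 rad
Load 3 — point force P=19 kN at a=16/5 m (b=L-a=24/5):
  θ_3 = Pa²(L-x)(2bL-(3b+a)(L-x))/(2L³EI)  [x>a] = 19·(16/5)²·(8-(32/5))·(2·(24/5)·8-(3·(24/5)+(16/5))·(8-(32/5)))/(2·8³·10000) = 2888/1953125 rad
Superposition: θ = Σ θ_i = 77131/23437500 rad ≈ 0.003291 rad

θ(32/5) = 77131/23437500 rad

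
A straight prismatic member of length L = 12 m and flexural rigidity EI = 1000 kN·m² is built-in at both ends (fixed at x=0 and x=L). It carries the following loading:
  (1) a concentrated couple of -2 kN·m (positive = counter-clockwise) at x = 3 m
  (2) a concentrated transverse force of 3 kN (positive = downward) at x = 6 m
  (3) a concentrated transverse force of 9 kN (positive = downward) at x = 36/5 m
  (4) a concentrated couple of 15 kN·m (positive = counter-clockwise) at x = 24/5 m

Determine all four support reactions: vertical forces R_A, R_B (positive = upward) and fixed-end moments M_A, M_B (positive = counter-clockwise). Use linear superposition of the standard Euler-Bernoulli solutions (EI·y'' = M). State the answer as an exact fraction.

R_A = 12561/2000 kN, M_A = 17043/1000 kN·m, R_B = 11439/2000 kN, M_B = -15877/1000 kN·m

Load 1 — applied couple M₀=-2 kN·m at a=3 m (b=L-a=9):
  R_A = 6M₀ab/L³ = 6·(-2)·3·9/12³ = -3/16 kN
  M_A = M₀b(2a-b)/L² = (-2)·9·(2·3-9)/12² = 3/8 kN·m
  R_B = -6M₀ab/L³ = -6·(-2)·3·9/12³ = 3/16 kN
  M_B = M₀a(2b-a)/L² = (-2)·3·(2·9-3)/12² = -5/8 kN·m
Load 2 — point force P=3 kN at a=6 m (b=L-a=6):
  R_A = Pb²(3a+b)/L³ = 3·6²·(3·6+6)/12³ = 3/2 kN
  M_A = Pab²/L² = 3·6·6²/12² = 9/2 kN·m
  R_B = Pa²(a+3b)/L³ = 3·6²·(6+3·6)/12³ = 3/2 kN
  M_B = -Pa²b/L² = -3·6²·6/12² = -9/2 kN·m
Load 3 — point force P=9 kN at a=36/5 m (b=L-a=24/5):
  R_A = Pb²(3a+b)/L³ = 9·(24/5)²·(3·(36/5)+(24/5))/12³ = 396/125 kN
  M_A = Pab²/L² = 9·(36/5)·(24/5)²/12² = 1296/125 kN·m
  R_B = Pa²(a+3b)/L³ = 9·(36/5)²·((36/5)+3·(24/5))/12³ = 729/125 kN
  M_B = -Pa²b/L² = -9·(36/5)²·(24/5)/12² = -1944/125 kN·m
Load 4 — applied couple M₀=15 kN·m at a=24/5 m (b=L-a=36/5):
  R_A = 6M₀ab/L³ = 6·15·(24/5)·(36/5)/12³ = 9/5 kN
  M_A = M₀b(2a-b)/L² = 15·(36/5)·(2·(24/5)-(36/5))/12² = 9/5 kN·m
  R_B = -6M₀ab/L³ = -6·15·(24/5)·(36/5)/12³ = -9/5 kN
  M_B = M₀a(2b-a)/L² = 15·(24/5)·(2·(36/5)-(24/5))/12² = 24/5 kN·m
Superposition: R_A = 12561/2000 kN, M_A = 17043/1000 kN·m, R_B = 11439/2000 kN, M_B = -15877/1000 kN·m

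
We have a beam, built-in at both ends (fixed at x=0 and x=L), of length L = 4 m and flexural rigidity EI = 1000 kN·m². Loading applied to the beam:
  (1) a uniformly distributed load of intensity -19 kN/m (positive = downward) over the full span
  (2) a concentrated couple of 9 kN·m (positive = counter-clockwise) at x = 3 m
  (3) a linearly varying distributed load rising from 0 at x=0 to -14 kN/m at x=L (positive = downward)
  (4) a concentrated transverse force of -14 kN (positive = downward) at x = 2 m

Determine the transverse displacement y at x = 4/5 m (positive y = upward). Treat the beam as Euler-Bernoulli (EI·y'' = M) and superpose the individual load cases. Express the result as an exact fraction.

y(4/5) = 244657/31250000 m

Load 1 — uniform load w=-19 kN/m over full span:
  y_1 = -wx²(L-x)²/(24EI) = -(-19)·(4/5)²·(4-(4/5))²/(24·1000) = 1216/234375 m
Load 2 — applied couple M₀=9 kN·m at a=3 m (b=L-a=1):
  y_2 = (R_Ax³/6 - M_Ax²/2)/EI  [x≤a] with R_A=81/32, M_A=45/16 = ((81/32)·(4/5)³/6 - (45/16)·(4/5)²/2)/1000 = -171/250000 m
Load 3 — triangular load w₀=-14 kN/m (0→w₀ over full span):
  y_3 = -w₀x²(L-x)²(x+2L)/(120LEI) = -(-14)·(4/5)²·(4-(4/5))²·((4/5)+2·4)/(120·4·1000) = 9856/5859375 m
Load 4 — point force P=-14 kN at a=2 m (b=L-a=2):
  y_4 = -Pb²x²(3aL-(3a+b)x)/(6L³EI)  [x≤a] = -(-14)·2²·(4/5)²·(3·2·4-(3·2+2)·(4/5))/(6·4³·1000) = 77/46875 m
Superposition: y = Σ y_i = 244657/31250000 m ≈ 0.007829 m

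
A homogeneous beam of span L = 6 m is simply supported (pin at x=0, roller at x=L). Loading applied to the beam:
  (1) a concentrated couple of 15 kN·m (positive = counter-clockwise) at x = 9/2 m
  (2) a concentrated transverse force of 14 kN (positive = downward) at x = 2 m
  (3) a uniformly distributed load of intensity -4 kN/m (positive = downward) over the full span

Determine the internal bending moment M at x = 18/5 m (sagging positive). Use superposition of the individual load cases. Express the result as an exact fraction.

Load 1 — applied couple M₀=15 kN·m at a=9/2 m (b=L-a=3/2):
  M_1 = M₀x/L  [x≤a] = 15·(18/5)/6 = 9 kN·m
Load 2 — point force P=14 kN at a=2 m (b=L-a=4):
  M_2 = Pa(L-x)/L  [x>a] = 14·2·(6-(18/5))/6 = 56/5 kN·m
Load 3 — uniform load w=-4 kN/m over full span:
  M_3 = wx(L-x)/2 = (-4)·(18/5)·(6-(18/5))/2 = -432/25 kN·m
Superposition: M = Σ M_i = 73/25 kN·m ≈ 2.920000 kN·m

M(18/5) = 73/25 kN·m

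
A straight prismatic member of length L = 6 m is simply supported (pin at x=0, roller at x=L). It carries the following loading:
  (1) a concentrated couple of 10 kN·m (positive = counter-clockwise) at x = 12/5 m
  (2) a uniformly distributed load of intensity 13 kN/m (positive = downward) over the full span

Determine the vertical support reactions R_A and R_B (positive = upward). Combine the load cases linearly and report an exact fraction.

Load 1 — applied couple M₀=10 kN·m at a=12/5 m (b=L-a=18/5):
  R_A = M₀/L = 10/6 = 5/3 kN
  R_B = -M₀/L = -10/6 = -5/3 kN
Load 2 — uniform load w=13 kN/m over full span:
  R_A = wL/2 = 13·6/2 = 39 kN
  R_B = wL/2 = 13·6/2 = 39 kN
Superposition: R_A = 122/3 kN, R_B = 112/3 kN

R_A = 122/3 kN, R_B = 112/3 kN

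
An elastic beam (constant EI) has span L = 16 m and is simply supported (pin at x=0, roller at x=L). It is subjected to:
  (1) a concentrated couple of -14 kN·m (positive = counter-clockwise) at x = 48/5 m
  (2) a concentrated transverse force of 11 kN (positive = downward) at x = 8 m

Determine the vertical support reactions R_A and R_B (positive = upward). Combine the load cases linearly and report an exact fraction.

R_A = 37/8 kN, R_B = 51/8 kN

Load 1 — applied couple M₀=-14 kN·m at a=48/5 m (b=L-a=32/5):
  R_A = M₀/L = (-14)/16 = -7/8 kN
  R_B = -M₀/L = -(-14)/16 = 7/8 kN
Load 2 — point force P=11 kN at a=8 m (b=L-a=8):
  R_A = Pb/L = 11·8/16 = 11/2 kN
  R_B = Pa/L = 11·8/16 = 11/2 kN
Superposition: R_A = 37/8 kN, R_B = 51/8 kN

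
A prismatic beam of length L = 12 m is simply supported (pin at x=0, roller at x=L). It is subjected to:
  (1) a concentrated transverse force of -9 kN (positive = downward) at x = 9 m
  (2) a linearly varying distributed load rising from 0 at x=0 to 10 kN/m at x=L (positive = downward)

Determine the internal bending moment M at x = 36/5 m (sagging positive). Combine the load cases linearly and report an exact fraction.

Load 1 — point force P=-9 kN at a=9 m (b=L-a=3):
  M_1 = Pbx/L  [x≤a] = (-9)·3·(36/5)/12 = -81/5 kN·m
Load 2 — triangular load w₀=10 kN/m (0→w₀ over full span):
  M_2 = w₀Lx/6 - w₀x³/(6L) = 10·12·(36/5)/6 - 10·(36/5)³/(6·12) = 2304/25 kN·m
Superposition: M = Σ M_i = 1899/25 kN·m ≈ 75.960000 kN·m

M(36/5) = 1899/25 kN·m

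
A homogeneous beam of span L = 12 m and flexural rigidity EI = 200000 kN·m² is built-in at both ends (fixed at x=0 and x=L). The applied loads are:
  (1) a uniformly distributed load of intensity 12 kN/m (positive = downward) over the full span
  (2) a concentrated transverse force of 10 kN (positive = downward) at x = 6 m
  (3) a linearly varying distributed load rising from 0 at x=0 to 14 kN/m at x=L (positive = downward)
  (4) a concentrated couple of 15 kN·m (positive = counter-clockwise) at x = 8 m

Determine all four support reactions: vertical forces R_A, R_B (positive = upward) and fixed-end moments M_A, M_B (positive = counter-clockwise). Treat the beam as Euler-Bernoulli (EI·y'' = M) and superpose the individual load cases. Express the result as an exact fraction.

Load 1 — uniform load w=12 kN/m over full span:
  R_A = wL/2 = 12·12/2 = 72 kN
  M_A = wL²/12 = 12·12²/12 = 144 kN·m
  R_B = wL/2 = 12·12/2 = 72 kN
  M_B = -wL²/12 = -12·12²/12 = -144 kN·m
Load 2 — point force P=10 kN at a=6 m (b=L-a=6):
  R_A = Pb²(3a+b)/L³ = 10·6²·(3·6+6)/12³ = 5 kN
  M_A = Pab²/L² = 10·6·6²/12² = 15 kN·m
  R_B = Pa²(a+3b)/L³ = 10·6²·(6+3·6)/12³ = 5 kN
  M_B = -Pa²b/L² = -10·6²·6/12² = -15 kN·m
Load 3 — triangular load w₀=14 kN/m (0→w₀ over full span):
  R_A = 3w₀L/20 = 3·14·12/20 = 126/5 kN
  M_A = w₀L²/30 = 14·12²/30 = 336/5 kN·m
  R_B = 7w₀L/20 = 7·14·12/20 = 294/5 kN
  M_B = -w₀L²/20 = -14·12²/20 = -504/5 kN·m
Load 4 — applied couple M₀=15 kN·m at a=8 m (b=L-a=4):
  R_A = 6M₀ab/L³ = 6·15·8·4/12³ = 5/3 kN
  M_A = M₀b(2a-b)/L² = 15·4·(2·8-4)/12² = 5 kN·m
  R_B = -6M₀ab/L³ = -6·15·8·4/12³ = -5/3 kN
  M_B = M₀a(2b-a)/L² = 15·8·(2·4-8)/12² = 0 kN·m
Superposition: R_A = 1558/15 kN, M_A = 1156/5 kN·m, R_B = 2012/15 kN, M_B = -1299/5 kN·m

R_A = 1558/15 kN, M_A = 1156/5 kN·m, R_B = 2012/15 kN, M_B = -1299/5 kN·m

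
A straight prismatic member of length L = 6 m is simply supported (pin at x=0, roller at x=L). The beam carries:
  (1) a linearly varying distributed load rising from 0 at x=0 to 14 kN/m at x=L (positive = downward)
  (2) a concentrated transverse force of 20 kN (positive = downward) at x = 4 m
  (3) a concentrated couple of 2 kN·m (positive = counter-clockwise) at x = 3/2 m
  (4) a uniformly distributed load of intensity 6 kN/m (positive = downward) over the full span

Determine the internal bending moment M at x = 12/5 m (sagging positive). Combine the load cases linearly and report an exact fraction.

M(12/5) = 8618/125 kN·m

Load 1 — triangular load w₀=14 kN/m (0→w₀ over full span):
  M_1 = w₀Lx/6 - w₀x³/(6L) = 14·6·(12/5)/6 - 14·(12/5)³/(6·6) = 3528/125 kN·m
Load 2 — point force P=20 kN at a=4 m (b=L-a=2):
  M_2 = Pbx/L  [x≤a] = 20·2·(12/5)/6 = 16 kN·m
Load 3 — applied couple M₀=2 kN·m at a=3/2 m (b=L-a=9/2):
  M_3 = M₀x/L - M₀  [x>a] = 2·(12/5)/6 - 2 = -6/5 kN·m
Load 4 — uniform load w=6 kN/m over full span:
  M_4 = wx(L-x)/2 = 6·(12/5)·(6-(12/5))/2 = 648/25 kN·m
Superposition: M = Σ M_i = 8618/125 kN·m ≈ 68.944000 kN·m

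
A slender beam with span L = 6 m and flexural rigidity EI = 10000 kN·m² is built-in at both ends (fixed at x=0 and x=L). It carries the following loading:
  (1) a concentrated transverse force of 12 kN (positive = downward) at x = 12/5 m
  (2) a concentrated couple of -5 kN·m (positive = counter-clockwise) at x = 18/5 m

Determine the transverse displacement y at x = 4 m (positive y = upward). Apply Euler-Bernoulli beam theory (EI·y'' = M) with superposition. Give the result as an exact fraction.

y(4) = -487/625000 m

Load 1 — point force P=12 kN at a=12/5 m (b=L-a=18/5):
  y_1 = -Pa²(L-x)²(3bL-(3b+a)(L-x))/(6L³EI)  [x>a] = -12·(12/5)²·(6-4)²·(3·(18/5)·6-(3·(18/5)+(12/5))·(6-4))/(6·6³·10000) = -64/78125 m
Load 2 — applied couple M₀=-5 kN·m at a=18/5 m (b=L-a=12/5):
  y_2 = (R_Ax³/6 - M_Ax²/2 - M₀(x-a)²/2)/EI  [x>a] with R_A=-6/5, M_A=-8/5 = ((-6/5)·4³/6 - (-8/5)·4²/2 - (-5)·(4-(18/5))²/2)/10000 = 1/25000 m
Superposition: y = Σ y_i = -487/625000 m ≈ -0.000779 m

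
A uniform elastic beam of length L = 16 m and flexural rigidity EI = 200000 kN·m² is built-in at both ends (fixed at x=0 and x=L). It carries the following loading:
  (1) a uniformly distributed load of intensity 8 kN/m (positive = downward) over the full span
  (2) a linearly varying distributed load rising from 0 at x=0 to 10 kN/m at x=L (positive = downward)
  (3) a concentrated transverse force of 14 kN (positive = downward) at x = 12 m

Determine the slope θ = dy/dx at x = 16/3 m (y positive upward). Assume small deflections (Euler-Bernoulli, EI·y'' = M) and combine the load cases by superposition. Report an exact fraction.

θ(16/3) = -2749/1518750 rad

Load 1 — uniform load w=8 kN/m over full span:
  θ_1 = -wx(L-x)(L-2x)/(12EI) = -8·(16/3)·(16-(16/3))·(16-2·(16/3))/(12·200000) = -256/253125 rad
Load 2 — triangular load w₀=10 kN/m (0→w₀ over full span):
  θ_2 = -w₀(2x(L-x)(L-2x)(x+2L)+x²(L-x)²)/(120LEI) = -10·(2·(16/3)·(16-(16/3))·(16-2·(16/3))·((16/3)+2·16)+(16/3)²·(16-(16/3))²)/(120·16·200000) = -512/759375 rad
Load 3 — point force P=14 kN at a=12 m (b=L-a=4):
  θ_3 = -Pb²x(2aL-(3a+b)x)/(2L³EI)  [x≤a] = -14·4²·(16/3)·(2·12·16-(3·12+4)·(16/3))/(2·16³·200000) = -7/56250 rad
Superposition: θ = Σ θ_i = -2749/1518750 rad ≈ -0.001810 rad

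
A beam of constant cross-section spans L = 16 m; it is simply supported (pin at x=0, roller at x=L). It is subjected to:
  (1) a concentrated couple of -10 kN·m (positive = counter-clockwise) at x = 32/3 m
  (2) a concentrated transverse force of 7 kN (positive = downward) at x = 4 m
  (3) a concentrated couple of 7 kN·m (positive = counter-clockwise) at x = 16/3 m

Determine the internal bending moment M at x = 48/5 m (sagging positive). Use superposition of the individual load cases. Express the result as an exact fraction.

Load 1 — applied couple M₀=-10 kN·m at a=32/3 m (b=L-a=16/3):
  M_1 = M₀x/L  [x≤a] = (-10)·(48/5)/16 = -6 kN·m
Load 2 — point force P=7 kN at a=4 m (b=L-a=12):
  M_2 = Pa(L-x)/L  [x>a] = 7·4·(16-(48/5))/16 = 56/5 kN·m
Load 3 — applied couple M₀=7 kN·m at a=16/3 m (b=L-a=32/3):
  M_3 = M₀x/L - M₀  [x>a] = 7·(48/5)/16 - 7 = -14/5 kN·m
Superposition: M = Σ M_i = 12/5 kN·m ≈ 2.400000 kN·m

M(48/5) = 12/5 kN·m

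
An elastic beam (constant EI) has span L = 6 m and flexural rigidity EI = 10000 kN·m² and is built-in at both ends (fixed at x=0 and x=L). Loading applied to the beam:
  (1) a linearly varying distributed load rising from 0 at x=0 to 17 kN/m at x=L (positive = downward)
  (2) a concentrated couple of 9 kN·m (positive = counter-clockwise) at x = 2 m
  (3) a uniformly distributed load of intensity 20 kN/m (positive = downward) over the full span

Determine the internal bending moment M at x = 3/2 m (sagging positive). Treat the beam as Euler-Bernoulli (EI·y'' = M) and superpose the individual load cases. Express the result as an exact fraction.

Load 1 — triangular load w₀=17 kN/m (0→w₀ over full span):
  M_1 = 3w₀Lx/20 - w₀L²/30 - w₀x³/(6L) = 3·17·6·(3/2)/20 - 17·6²/30 - 17·(3/2)³/(6·6) = 153/160 kN·m
Load 2 — applied couple M₀=9 kN·m at a=2 m (b=L-a=4):
  M_2 = R_Ax - M_A  [x≤a] with R_A=2, M_A=0 = 2·(3/2) - 0 = 3 kN·m
Load 3 — uniform load w=20 kN/m over full span:
  M_3 = wLx/2 - wL²/12 - wx²/2 = 20·6·(3/2)/2 - 20·6²/12 - 20·(3/2)²/2 = 15/2 kN·m
Superposition: M = Σ M_i = 1833/160 kN·m ≈ 11.456250 kN·m

M(3/2) = 1833/160 kN·m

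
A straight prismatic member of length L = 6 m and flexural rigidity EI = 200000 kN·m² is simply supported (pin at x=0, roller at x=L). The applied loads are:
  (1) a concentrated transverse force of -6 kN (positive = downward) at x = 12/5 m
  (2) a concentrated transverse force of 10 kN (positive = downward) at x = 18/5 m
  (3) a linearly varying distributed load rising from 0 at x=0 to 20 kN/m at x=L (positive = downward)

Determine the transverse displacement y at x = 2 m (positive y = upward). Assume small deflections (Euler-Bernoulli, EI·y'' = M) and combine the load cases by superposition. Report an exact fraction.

Load 1 — point force P=-6 kN at a=12/5 m (b=L-a=18/5):
  y_1 = -Pbx(L²-b²-x²)/(6LEI)  [x≤a] = -(-6)·(18/5)·2·(6²-(18/5)²-2²)/(6·6·200000) = 357/3125000 m
Load 2 — point force P=10 kN at a=18/5 m (b=L-a=12/5):
  y_2 = -Pbx(L²-b²-x²)/(6LEI)  [x≤a] = -10·(12/5)·2·(6²-(12/5)²-2²)/(6·6·200000) = -41/234375 m
Load 3 — triangular load w₀=20 kN/m (0→w₀ over full span):
  y_3 = -w₀x(7L⁴-10L²x²+3x⁴)/(360LEI) = -20·2·(7·6⁴-10·6²·2²+3·2⁴)/(360·6·200000) = -4/5625 m
Superposition: y = Σ y_i = -21707/28125000 m ≈ -0.000772 m

y(2) = -21707/28125000 m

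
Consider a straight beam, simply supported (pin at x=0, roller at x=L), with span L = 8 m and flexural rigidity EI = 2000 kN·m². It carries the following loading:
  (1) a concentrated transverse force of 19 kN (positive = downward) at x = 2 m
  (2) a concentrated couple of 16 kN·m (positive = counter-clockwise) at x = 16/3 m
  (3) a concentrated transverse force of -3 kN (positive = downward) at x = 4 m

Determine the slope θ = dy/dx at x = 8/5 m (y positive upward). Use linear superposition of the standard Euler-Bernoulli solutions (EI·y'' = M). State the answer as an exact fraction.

Load 1 — point force P=19 kN at a=2 m (b=L-a=6):
  θ_1 = -Pb(L²-b²-3x²)/(6LEI)  [x≤a] = -19·6·(8²-6²-3·(8/5)²)/(6·8·2000) = -2413/100000 rad
Load 2 — applied couple M₀=16 kN·m at a=16/3 m (b=L-a=8/3):
  θ_2 = (M₀x²/(2L)+C₁)/EI  [x≤a] with C₁=M₀(3b²-L²)/(6L)=-128/9 = (16·(8/5)²/(2·8)+(-128/9))/2000 = -164/28125 rad
Load 3 — point force P=-3 kN at a=4 m (b=L-a=4):
  θ_3 = -Pb(L²-b²-3x²)/(6LEI)  [x≤a] = -(-3)·4·(8²-4²-3·(8/5)²)/(6·8·2000) = 63/12500 rad
Superposition: θ = Σ θ_i = -22429/900000 rad ≈ -0.024921 rad

θ(8/5) = -22429/900000 rad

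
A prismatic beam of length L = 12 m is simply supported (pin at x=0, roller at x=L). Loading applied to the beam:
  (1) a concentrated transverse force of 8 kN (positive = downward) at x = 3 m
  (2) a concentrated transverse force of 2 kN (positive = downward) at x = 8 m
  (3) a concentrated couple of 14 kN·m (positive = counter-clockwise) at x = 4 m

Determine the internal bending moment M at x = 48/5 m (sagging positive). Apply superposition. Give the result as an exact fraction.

Load 1 — point force P=8 kN at a=3 m (b=L-a=9):
  M_1 = Pa(L-x)/L  [x>a] = 8·3·(12-(48/5))/12 = 24/5 kN·m
Load 2 — point force P=2 kN at a=8 m (b=L-a=4):
  M_2 = Pa(L-x)/L  [x>a] = 2·8·(12-(48/5))/12 = 16/5 kN·m
Load 3 — applied couple M₀=14 kN·m at a=4 m (b=L-a=8):
  M_3 = M₀x/L - M₀  [x>a] = 14·(48/5)/12 - 14 = -14/5 kN·m
Superposition: M = Σ M_i = 26/5 kN·m ≈ 5.200000 kN·m

M(48/5) = 26/5 kN·m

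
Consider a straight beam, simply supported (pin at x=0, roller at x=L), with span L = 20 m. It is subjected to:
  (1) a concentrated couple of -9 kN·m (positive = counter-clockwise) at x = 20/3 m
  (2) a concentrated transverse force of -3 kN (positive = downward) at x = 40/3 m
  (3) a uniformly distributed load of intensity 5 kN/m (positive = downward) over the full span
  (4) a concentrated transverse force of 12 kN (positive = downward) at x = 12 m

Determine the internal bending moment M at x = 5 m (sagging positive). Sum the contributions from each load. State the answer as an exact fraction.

Load 1 — applied couple M₀=-9 kN·m at a=20/3 m (b=L-a=40/3):
  M_1 = M₀x/L  [x≤a] = (-9)·5/20 = -9/4 kN·m
Load 2 — point force P=-3 kN at a=40/3 m (b=L-a=20/3):
  M_2 = Pbx/L  [x≤a] = (-3)·(20/3)·5/20 = -5 kN·m
Load 3 — uniform load w=5 kN/m over full span:
  M_3 = wx(L-x)/2 = 5·5·(20-5)/2 = 375/2 kN·m
Load 4 — point force P=12 kN at a=12 m (b=L-a=8):
  M_4 = Pbx/L  [x≤a] = 12·8·5/20 = 24 kN·m
Superposition: M = Σ M_i = 817/4 kN·m ≈ 204.250000 kN·m

M(5) = 817/4 kN·m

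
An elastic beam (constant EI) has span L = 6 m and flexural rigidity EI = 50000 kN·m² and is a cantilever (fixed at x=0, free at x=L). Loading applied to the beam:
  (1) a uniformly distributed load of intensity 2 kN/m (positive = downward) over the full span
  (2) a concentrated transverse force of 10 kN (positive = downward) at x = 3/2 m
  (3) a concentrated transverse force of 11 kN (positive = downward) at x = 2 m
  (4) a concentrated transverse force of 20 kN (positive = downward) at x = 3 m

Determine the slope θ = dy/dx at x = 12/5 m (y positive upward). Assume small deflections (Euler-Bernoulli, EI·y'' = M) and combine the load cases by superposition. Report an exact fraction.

Load 1 — uniform load w=2 kN/m over full span:
  θ_1 = -wx(x²-3Lx+3L²)/(6EI) = -2·(12/5)·((12/5)²-3·6·(12/5)+3·6²)/(6·50000) = -441/390625 rad
Load 2 — point force P=10 kN at a=3/2 m (b=L-a=9/2):
  θ_2 = -Pa²/(2EI)  [x>a] = -10·(3/2)²/(2·50000) = -9/40000 rad
Load 3 — point force P=11 kN at a=2 m (b=L-a=4):
  θ_3 = -Pa²/(2EI)  [x>a] = -11·2²/(2·50000) = -11/25000 rad
Load 4 — point force P=20 kN at a=3 m (b=L-a=3):
  θ_4 = -Px(2a-x)/(2EI)  [x≤a] = -20·(12/5)·(2·3-(12/5))/(2·50000) = -27/15625 rad
Superposition: θ = Σ θ_i = -88049/25000000 rad ≈ -0.003522 rad

θ(12/5) = -88049/25000000 rad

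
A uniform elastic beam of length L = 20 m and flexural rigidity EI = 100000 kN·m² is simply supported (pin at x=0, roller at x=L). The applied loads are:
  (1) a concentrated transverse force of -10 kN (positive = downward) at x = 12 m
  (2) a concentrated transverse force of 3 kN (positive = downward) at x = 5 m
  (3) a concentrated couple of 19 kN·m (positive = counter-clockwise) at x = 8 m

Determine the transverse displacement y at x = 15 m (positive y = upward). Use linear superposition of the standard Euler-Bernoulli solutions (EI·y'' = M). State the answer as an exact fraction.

y(15) = 8649/800000 m

Load 1 — point force P=-10 kN at a=12 m (b=L-a=8):
  y_1 = -Pa(L-x)(2Lx-a²-x²)/(6LEI)  [x>a] = -(-10)·12·(20-15)·(2·20·15-12²-15²)/(6·20·100000) = 231/20000 m
Load 2 — point force P=3 kN at a=5 m (b=L-a=15):
  y_2 = -Pa(L-x)(2Lx-a²-x²)/(6LEI)  [x>a] = -3·5·(20-15)·(2·20·15-5²-15²)/(6·20·100000) = -7/3200 m
Load 3 — applied couple M₀=19 kN·m at a=8 m (b=L-a=12):
  y_3 = (M₀x³/(6L)-M₀(x-a)²/2+C₁x)/EI  [x>a] with C₁=M₀(3b²-L²)/(6L)=76/15 = (19·15³/(6·20)-19·(15-8)²/2+(76/15)·15)/100000 = 1159/800000 m
Superposition: y = Σ y_i = 8649/800000 m ≈ 0.010811 m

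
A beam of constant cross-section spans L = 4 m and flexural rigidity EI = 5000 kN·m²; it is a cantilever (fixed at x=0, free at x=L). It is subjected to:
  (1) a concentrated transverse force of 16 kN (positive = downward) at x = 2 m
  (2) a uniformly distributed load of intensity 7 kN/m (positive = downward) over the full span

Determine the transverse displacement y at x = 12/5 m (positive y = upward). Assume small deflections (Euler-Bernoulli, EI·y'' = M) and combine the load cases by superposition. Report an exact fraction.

Load 1 — point force P=16 kN at a=2 m (b=L-a=2):
  y_1 = -Pa²(3x-a)/(6EI)  [x>a] = -16·2²·(3·(12/5)-2)/(6·5000) = -104/9375 m
Load 2 — uniform load w=7 kN/m over full span:
  y_2 = -wx²(x²-4Lx+6L²)/(24EI) = -7·(12/5)²·((12/5)²-4·4·(12/5)+6·4²)/(24·5000) = -8316/390625 m
Superposition: y = Σ y_i = -37948/1171875 m ≈ -0.032382 m

y(12/5) = -37948/1171875 m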